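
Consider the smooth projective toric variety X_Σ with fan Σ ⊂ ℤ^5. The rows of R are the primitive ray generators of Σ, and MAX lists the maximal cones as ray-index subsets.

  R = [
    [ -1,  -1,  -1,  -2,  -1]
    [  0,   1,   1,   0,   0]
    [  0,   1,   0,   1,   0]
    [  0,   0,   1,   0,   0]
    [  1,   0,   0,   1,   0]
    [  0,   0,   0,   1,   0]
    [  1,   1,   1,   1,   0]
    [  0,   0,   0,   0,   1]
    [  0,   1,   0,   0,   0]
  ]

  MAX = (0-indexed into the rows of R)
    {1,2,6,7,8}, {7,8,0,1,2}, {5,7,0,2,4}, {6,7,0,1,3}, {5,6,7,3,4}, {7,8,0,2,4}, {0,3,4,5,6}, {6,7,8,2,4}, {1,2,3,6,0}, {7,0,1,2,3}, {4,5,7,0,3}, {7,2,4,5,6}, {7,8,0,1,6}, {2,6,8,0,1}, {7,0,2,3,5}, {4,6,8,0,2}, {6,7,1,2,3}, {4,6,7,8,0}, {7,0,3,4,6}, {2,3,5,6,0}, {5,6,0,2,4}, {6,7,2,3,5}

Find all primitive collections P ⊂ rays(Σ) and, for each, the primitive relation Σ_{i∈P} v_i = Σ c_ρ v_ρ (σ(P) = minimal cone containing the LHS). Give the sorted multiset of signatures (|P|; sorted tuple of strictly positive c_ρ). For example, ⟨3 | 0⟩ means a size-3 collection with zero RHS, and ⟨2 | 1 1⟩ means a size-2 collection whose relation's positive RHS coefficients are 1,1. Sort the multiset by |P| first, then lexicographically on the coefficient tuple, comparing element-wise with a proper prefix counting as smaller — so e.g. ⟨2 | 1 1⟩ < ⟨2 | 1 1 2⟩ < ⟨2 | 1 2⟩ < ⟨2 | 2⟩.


7 collections generate NE(X_Σ); each relation:

  P={1,4}:  v_{1} + v_{4} = v_{6}  ⇒ sig = ⟨2 | 1⟩
  P={3,8}:  v_{3} + v_{8} = v_{1}  ⇒ sig = ⟨2 | 1⟩
  P={5,8}:  v_{5} + v_{8} = v_{2}  ⇒ sig = ⟨2 | 1⟩
  P={1,5}:  v_{1} + v_{5} = v_{2} + v_{3}  ⇒ sig = ⟨2 | 1 1⟩
  P={2,3,4}:  v_{2} + v_{3} + v_{4} = v_{5} + v_{6}  ⇒ sig = ⟨3 | 1 1⟩
  P={0,5,6,7}:  v_{0} + v_{5} + v_{6} + v_{7} = 0  ⇒ sig = ⟨4 | 0⟩
  P={0,2,6,7}:  v_{0} + v_{2} + v_{6} + v_{7} = v_{8}  ⇒ sig = ⟨4 | 1⟩

Hence PRS(X_Σ) =
[⟨2 | 1⟩, ⟨2 | 1⟩, ⟨2 | 1⟩, ⟨2 | 1 1⟩, ⟨3 | 1 1⟩, ⟨4 | 0⟩, ⟨4 | 1⟩]


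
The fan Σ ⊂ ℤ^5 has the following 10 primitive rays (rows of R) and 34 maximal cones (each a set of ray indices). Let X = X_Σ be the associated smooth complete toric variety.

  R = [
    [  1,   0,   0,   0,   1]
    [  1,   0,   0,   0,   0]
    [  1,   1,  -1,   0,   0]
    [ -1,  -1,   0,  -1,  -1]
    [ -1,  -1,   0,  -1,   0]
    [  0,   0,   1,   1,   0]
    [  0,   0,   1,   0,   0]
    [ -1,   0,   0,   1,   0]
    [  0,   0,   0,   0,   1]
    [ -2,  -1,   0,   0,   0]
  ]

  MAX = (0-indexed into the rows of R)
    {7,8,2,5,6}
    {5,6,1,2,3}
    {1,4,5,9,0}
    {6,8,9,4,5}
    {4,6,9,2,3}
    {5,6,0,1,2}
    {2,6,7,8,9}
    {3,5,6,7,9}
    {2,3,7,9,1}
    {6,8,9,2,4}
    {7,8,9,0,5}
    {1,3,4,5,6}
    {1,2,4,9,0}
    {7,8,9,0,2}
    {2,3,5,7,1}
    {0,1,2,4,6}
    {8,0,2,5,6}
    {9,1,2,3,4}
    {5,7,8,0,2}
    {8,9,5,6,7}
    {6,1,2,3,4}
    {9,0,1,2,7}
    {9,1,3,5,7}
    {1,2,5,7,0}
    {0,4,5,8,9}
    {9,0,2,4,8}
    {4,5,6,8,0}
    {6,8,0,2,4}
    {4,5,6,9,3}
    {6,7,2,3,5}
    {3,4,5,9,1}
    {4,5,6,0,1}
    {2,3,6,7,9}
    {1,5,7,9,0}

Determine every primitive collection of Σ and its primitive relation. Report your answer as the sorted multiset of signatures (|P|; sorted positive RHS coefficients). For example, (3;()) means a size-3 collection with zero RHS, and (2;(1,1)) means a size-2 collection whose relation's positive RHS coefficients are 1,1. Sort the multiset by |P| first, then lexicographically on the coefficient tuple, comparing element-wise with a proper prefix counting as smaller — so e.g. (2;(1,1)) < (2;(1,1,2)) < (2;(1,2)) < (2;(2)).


Σ has 10 primitive collections:

  • {1,8}:  v_{1} + v_{8} = v_{0}  ⟹  sig = (2;(1))
  • {3,8}:  v_{3} + v_{8} = v_{4}  ⟹  sig = (2;(1))
  • {4,7}:  v_{4} + v_{7} = v_{9}  ⟹  sig = (2;(1))
  • {0,3}:  v_{0} + v_{3} = v_{1} + v_{4}  ⟹  sig = (2;(1,1))
  • {2,4,5}:  v_{2} + v_{4} + v_{5} = 0  ⟹  sig = (3;())
  • {1,6,7}:  v_{1} + v_{6} + v_{7} = v_{5}  ⟹  sig = (3;(1))
  • {2,5,9}:  v_{2} + v_{5} + v_{9} = v_{7}  ⟹  sig = (3;(1))
  • {0,6,7}:  v_{0} + v_{6} + v_{7} = v_{5} + v_{8}  ⟹  sig = (3;(1,1))
  • {1,6,9}:  v_{1} + v_{6} + v_{9} = v_{4} + v_{5}  ⟹  sig = (3;(1,1))
  • {0,6,9}:  v_{0} + v_{6} + v_{9} = v_{4} + v_{5} + v_{8}  ⟹  sig = (3;(1,1,1))

Sorted signature multiset PRS(X):
    (2;(1))
    (2;(1))
    (2;(1))
    (2;(1,1))
    (3;())
    (3;(1))
    (3;(1))
    (3;(1,1))
    (3;(1,1))
    (3;(1,1,1))


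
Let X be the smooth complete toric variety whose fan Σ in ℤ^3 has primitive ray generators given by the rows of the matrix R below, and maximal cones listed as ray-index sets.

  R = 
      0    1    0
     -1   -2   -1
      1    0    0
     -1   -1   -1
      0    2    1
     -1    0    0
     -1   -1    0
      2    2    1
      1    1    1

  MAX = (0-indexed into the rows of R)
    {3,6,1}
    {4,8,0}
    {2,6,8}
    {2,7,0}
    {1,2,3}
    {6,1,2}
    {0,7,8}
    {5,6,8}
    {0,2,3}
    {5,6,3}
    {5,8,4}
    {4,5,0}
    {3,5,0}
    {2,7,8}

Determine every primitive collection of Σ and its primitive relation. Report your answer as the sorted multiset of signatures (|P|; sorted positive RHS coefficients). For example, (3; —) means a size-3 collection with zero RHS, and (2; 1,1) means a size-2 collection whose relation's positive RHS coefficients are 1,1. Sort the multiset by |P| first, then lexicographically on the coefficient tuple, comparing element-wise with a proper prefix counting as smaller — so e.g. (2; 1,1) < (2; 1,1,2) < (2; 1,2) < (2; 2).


Δ(Σ) — 9 vertices, 18 min non-faces:

  P={2,5}:  v_{2} + v_{5} = 0  ⟹  sig = (2; —)
  P={3,8}:  v_{3} + v_{8} = 0  ⟹  sig = (2; —)
  P={0,1}:  v_{0} + v_{1} = v_{3}  ⟹  sig = (2; 1)
  P={0,6}:  v_{0} + v_{6} = v_{5}  ⟹  sig = (2; 1)
  P={1,4}:  v_{1} + v_{4} = v_{5}  ⟹  sig = (2; 1)
  P={1,7}:  v_{1} + v_{7} = v_{2}  ⟹  sig = (2; 1)
  P={6,7}:  v_{6} + v_{7} = v_{8}  ⟹  sig = (2; 1)
  P={1,5}:  v_{1} + v_{5} = v_{3} + v_{6}  ⟹  sig = (2; 1,1)
  P={1,8}:  v_{1} + v_{8} = v_{2} + v_{6}  ⟹  sig = (2; 1,1)
  P={2,4}:  v_{2} + v_{4} = v_{0} + v_{8}  ⟹  sig = (2; 1,1)
  P={3,4}:  v_{3} + v_{4} = v_{0} + v_{5}  ⟹  sig = (2; 1,1)
  P={3,7}:  v_{3} + v_{7} = v_{0} + v_{2}  ⟹  sig = (2; 1,1)
  P={5,7}:  v_{5} + v_{7} = v_{0} + v_{8}  ⟹  sig = (2; 1,1)
  P={4,6}:  v_{4} + v_{6} = 2·v_{5} + v_{8}  ⟹  sig = (2; 1,2)
  P={4,7}:  v_{4} + v_{7} = 2·v_{0} + 2·v_{8}  ⟹  sig = (2; 2,2)
  P={0,2,8}:  v_{0} + v_{2} + v_{8} = v_{7}  ⟹  sig = (3; 1)
  P={0,5,8}:  v_{0} + v_{5} + v_{8} = v_{4}  ⟹  sig = (3; 1)
  P={2,3,6}:  v_{2} + v_{3} + v_{6} = v_{1}  ⟹  sig = (3; 1)

Sorted signature multiset PRS(X):
{ (2; —) ×2,  (2; 1) ×5,  (2; 1,1) ×6,  (2; 1,2),  (2; 2,2),  (3; 1) ×3 }


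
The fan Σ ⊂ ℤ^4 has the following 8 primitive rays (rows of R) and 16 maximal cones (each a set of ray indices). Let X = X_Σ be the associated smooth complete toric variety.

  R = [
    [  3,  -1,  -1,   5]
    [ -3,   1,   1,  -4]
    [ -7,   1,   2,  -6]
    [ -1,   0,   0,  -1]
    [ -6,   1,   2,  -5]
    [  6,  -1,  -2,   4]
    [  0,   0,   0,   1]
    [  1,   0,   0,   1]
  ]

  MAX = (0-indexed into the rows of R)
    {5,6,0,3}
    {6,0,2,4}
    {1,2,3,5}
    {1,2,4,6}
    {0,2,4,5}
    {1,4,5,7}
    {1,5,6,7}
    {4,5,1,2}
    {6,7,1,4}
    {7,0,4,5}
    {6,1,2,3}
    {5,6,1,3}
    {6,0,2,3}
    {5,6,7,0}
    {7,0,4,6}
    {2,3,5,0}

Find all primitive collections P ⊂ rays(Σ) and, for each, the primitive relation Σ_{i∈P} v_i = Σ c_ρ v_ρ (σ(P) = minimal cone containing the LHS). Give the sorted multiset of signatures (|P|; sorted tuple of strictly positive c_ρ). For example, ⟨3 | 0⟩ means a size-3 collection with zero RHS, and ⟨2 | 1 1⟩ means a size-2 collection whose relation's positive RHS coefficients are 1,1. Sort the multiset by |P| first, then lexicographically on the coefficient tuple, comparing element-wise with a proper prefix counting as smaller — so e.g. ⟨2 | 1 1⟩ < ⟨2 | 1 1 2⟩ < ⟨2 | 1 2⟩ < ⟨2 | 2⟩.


Δ(Σ) — 8 vertices, 6 min non-faces:

  {3,7}:  v_{3} + v_{7} = 0  →  sig = ⟨2 | 0⟩
  {0,1}:  v_{0} + v_{1} = v_{6}  →  sig = ⟨2 | 1⟩
  {2,7}:  v_{2} + v_{7} = v_{4}  →  sig = ⟨2 | 1⟩
  {3,4}:  v_{3} + v_{4} = v_{2}  →  sig = ⟨2 | 1⟩
  {4,5,6}:  v_{4} + v_{5} + v_{6} = 0  →  sig = ⟨3 | 0⟩
  {2,5,6}:  v_{2} + v_{5} + v_{6} = v_{3}  →  sig = ⟨3 | 1⟩

Signatures (|P|; sorted positive RHS coefficients), sorted:
{ ⟨2 | 0⟩,  ⟨2 | 1⟩ ×3,  ⟨3 | 0⟩,  ⟨3 | 1⟩ }


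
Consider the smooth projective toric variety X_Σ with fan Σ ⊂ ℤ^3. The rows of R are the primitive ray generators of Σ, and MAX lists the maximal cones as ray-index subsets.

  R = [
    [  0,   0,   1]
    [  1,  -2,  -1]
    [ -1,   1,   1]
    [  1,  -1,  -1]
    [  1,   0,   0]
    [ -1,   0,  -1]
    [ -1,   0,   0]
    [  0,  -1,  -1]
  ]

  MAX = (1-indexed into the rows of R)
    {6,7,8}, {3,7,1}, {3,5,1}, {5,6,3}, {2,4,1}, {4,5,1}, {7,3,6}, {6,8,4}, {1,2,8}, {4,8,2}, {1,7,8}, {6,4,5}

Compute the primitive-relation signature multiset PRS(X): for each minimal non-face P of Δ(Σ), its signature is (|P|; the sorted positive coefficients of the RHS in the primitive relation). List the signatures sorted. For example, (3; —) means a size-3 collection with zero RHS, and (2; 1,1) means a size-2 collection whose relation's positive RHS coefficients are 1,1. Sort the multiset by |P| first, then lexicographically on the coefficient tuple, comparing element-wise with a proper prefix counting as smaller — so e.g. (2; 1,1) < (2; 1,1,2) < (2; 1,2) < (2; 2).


The 11 primitive collections of Σ (r=8, n=3):

  P = {3,4}:  v_{3} + v_{4} = 0  ⟹  sig = (2; —)
  P = {5,7}:  v_{5} + v_{7} = 0  ⟹  sig = (2; —)
  P = {1,6}:  v_{1} + v_{6} = v_{7}  ⟹  sig = (2; 1)
  P = {3,8}:  v_{3} + v_{8} = v_{7}  ⟹  sig = (2; 1)
  P = {4,7}:  v_{4} + v_{7} = v_{8}  ⟹  sig = (2; 1)
  P = {5,8}:  v_{5} + v_{8} = v_{4}  ⟹  sig = (2; 1)
  P = {2,3}:  v_{2} + v_{3} = v_{1} + v_{8}  ⟹  sig = (2; 1,1)
  P = {2,5}:  v_{2} + v_{5} = v_{1} + 2·v_{4}  ⟹  sig = (2; 1,2)
  P = {2,7}:  v_{2} + v_{7} = v_{1} + 2·v_{8}  ⟹  sig = (2; 1,2)
  P = {2,6}:  v_{2} + v_{6} = 2·v_{8}  ⟹  sig = (2; 2)
  P = {1,4,8}:  v_{1} + v_{4} + v_{8} = v_{2}  ⟹  sig = (3; 1)

Signatures (|P|; sorted positive RHS coefficients), sorted:
[(2; —), (2; —), (2; 1), (2; 1), (2; 1), (2; 1), (2; 1,1), (2; 1,2), (2; 1,2), (2; 2), (3; 1)]


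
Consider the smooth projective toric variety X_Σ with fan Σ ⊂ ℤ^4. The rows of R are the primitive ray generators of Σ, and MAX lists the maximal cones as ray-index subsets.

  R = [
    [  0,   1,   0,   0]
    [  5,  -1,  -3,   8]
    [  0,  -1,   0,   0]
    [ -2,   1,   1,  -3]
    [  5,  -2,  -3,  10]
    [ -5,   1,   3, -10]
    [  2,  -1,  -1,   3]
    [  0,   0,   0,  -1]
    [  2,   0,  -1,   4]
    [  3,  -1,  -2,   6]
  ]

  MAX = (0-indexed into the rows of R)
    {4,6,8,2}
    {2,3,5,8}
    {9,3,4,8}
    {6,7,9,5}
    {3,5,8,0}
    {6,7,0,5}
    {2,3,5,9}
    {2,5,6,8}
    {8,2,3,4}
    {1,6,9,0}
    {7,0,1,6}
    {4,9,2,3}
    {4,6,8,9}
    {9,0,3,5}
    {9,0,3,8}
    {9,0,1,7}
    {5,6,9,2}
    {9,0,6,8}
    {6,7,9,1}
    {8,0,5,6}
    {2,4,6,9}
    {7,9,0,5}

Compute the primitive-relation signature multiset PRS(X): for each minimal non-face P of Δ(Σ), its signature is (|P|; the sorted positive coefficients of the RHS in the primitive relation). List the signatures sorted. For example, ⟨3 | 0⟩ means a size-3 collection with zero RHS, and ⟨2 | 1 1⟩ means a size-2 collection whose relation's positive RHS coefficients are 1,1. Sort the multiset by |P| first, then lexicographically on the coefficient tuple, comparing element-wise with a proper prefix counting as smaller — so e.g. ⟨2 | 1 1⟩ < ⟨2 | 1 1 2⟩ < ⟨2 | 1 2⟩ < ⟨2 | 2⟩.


Primitive collections (17):

  • {0,2}:  v_{0} + v_{2} = 0 — sig = ⟨2 | 0⟩
  • {3,6}:  v_{3} + v_{6} = 0 — sig = ⟨2 | 0⟩
  • {4,5}:  v_{4} + v_{5} = v_{2} — sig = ⟨2 | 1⟩
  • {0,4}:  v_{0} + v_{4} = v_{8} + v_{9} — sig = ⟨2 | 1 1⟩
  • {4,7}:  v_{4} + v_{7} = v_{6} + v_{9} — sig = ⟨2 | 1 1⟩
  • {7,8}:  v_{7} + v_{8} = v_{0} + v_{6} — sig = ⟨2 | 1 1⟩
  • {1,2}:  v_{1} + v_{2} = v_{6} + v_{7} + v_{9} — sig = ⟨2 | 1 1 1⟩
  • {1,3}:  v_{1} + v_{3} = v_{0} + v_{7} + v_{9} — sig = ⟨2 | 1 1 1⟩
  • {2,7}:  v_{2} + v_{7} = v_{5} + v_{6} + v_{9} — sig = ⟨2 | 1 1 1⟩
  • {3,7}:  v_{3} + v_{7} = v_{0} + v_{5} + v_{9} — sig = ⟨2 | 1 1 1⟩
  • {1,4}:  v_{1} + v_{4} = v_{0} + 2·v_{6} + 2·v_{9} — sig = ⟨2 | 1 2 2⟩
  • {1,8}:  v_{1} + v_{8} = 2·v_{0} + 2·v_{6} + v_{9} — sig = ⟨2 | 1 2 2⟩
  • {1,5}:  v_{1} + v_{5} = 2·v_{7} — sig = ⟨2 | 2⟩
  • {5,8,9}:  v_{5} + v_{8} + v_{9} = 0 — sig = ⟨3 | 0⟩
  • {2,8,9}:  v_{2} + v_{8} + v_{9} = v_{4} — sig = ⟨3 | 1⟩
  • {0,5,6,9}:  v_{0} + v_{5} + v_{6} + v_{9} = v_{7} — sig = ⟨4 | 1⟩
  • {0,6,7,9}:  v_{0} + v_{6} + v_{7} + v_{9} = v_{1} — sig = ⟨4 | 1⟩

Signatures (|P|; sorted positive RHS coefficients), sorted:
    |P|=2: 13 collections, coeffs (), (), (1), (1,1), (1,1), (1,1), (1,1,1), (1,1,1), (1,1,1), (1,1,1), (1,2,2), (1,2,2), (2)
    |P|=3: 2 collections, coeffs (), (1)
    |P|=4: 2 collections, coeffs (1), (1)


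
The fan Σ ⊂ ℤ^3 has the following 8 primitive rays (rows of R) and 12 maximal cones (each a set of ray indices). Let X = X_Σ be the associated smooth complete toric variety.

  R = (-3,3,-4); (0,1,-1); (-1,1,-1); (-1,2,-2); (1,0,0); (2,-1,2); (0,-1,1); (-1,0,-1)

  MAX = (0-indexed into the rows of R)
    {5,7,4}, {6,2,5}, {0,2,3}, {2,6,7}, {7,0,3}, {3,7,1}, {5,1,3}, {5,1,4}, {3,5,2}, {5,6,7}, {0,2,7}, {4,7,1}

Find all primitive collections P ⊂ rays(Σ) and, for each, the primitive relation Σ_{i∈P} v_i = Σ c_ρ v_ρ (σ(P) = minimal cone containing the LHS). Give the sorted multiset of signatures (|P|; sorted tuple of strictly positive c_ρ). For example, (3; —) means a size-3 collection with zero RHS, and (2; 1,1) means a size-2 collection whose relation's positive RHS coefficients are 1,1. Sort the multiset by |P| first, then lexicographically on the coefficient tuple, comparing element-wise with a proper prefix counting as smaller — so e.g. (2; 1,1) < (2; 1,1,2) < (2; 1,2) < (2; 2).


|primitive collections| = 14. Relations:

  • {1,6}:  v_{1} + v_{6} = 0  ⟹  sig = (2; —)
  • {0,5}:  v_{0} + v_{5} = v_{3}  ⟹  sig = (2; 1)
  • {1,2}:  v_{1} + v_{2} = v_{3}  ⟹  sig = (2; 1)
  • {2,4}:  v_{2} + v_{4} = v_{1}  ⟹  sig = (2; 1)
  • {3,6}:  v_{3} + v_{6} = v_{2}  ⟹  sig = (2; 1)
  • {4,6}:  v_{4} + v_{6} = v_{5} + v_{7}  ⟹  sig = (2; 1,1)
  • {0,4}:  v_{0} + v_{4} = v_{1} + v_{3} + v_{7}  ⟹  sig = (2; 1,1,1)
  • {0,1}:  v_{0} + v_{1} = 2·v_{3} + v_{7}  ⟹  sig = (2; 1,2)
  • {0,6}:  v_{0} + v_{6} = 2·v_{2} + v_{7}  ⟹  sig = (2; 1,2)
  • {3,4}:  v_{3} + v_{4} = 2·v_{1}  ⟹  sig = (2; 2)
  • {2,5,7}:  v_{2} + v_{5} + v_{7} = 0  ⟹  sig = (3; —)
  • {1,5,7}:  v_{1} + v_{5} + v_{7} = v_{4}  ⟹  sig = (3; 1)
  • {2,3,7}:  v_{2} + v_{3} + v_{7} = v_{0}  ⟹  sig = (3; 1)
  • {3,5,7}:  v_{3} + v_{5} + v_{7} = v_{1}  ⟹  sig = (3; 1)

Signatures (|P|; sorted positive RHS coefficients), sorted:
    (2; —)
    (2; 1)
    (2; 1)
    (2; 1)
    (2; 1)
    (2; 1,1)
    (2; 1,1,1)
    (2; 1,2)
    (2; 1,2)
    (2; 2)
    (3; —)
    (3; 1)
    (3; 1)
    (3; 1)


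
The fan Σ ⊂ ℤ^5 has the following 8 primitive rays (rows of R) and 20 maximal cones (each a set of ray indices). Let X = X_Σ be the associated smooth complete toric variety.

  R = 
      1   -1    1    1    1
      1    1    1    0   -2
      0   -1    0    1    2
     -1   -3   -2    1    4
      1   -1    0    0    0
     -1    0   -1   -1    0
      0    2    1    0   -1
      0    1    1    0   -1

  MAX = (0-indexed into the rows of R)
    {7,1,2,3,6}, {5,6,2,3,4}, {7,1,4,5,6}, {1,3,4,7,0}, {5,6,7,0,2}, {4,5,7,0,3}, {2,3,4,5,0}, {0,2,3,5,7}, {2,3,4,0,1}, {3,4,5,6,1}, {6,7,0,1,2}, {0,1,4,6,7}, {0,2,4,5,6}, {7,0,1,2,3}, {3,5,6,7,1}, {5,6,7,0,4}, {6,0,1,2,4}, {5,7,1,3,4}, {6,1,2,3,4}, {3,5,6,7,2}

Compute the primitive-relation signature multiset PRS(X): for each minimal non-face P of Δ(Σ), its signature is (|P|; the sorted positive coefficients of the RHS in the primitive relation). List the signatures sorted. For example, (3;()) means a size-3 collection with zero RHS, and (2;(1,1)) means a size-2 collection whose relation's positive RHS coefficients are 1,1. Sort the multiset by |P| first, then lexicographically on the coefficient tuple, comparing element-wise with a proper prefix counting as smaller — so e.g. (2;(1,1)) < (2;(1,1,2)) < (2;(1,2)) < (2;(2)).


5 collections generate NE(X_Σ); each relation:

  • {1,2,5}:  v_{1} + v_{2} + v_{5} = 0  →  sig = (3;())
  • {2,4,7}:  v_{2} + v_{4} + v_{7} = v_{0}  →  sig = (3;(1))
  • {0,1,5}:  v_{0} + v_{1} + v_{5} = v_{4} + v_{7}  →  sig = (3;(1,1))
  • {0,3,6}:  v_{0} + v_{3} + v_{6} = 2·v_{2}  →  sig = (3;(2))
  • {3,4,6,7}:  v_{3} + v_{4} + v_{6} + v_{7} = v_{2}  →  sig = (4;(1))

Sorted signature multiset PRS(X):
    (3;())
    (3;(1))
    (3;(1,1))
    (3;(2))
    (4;(1))


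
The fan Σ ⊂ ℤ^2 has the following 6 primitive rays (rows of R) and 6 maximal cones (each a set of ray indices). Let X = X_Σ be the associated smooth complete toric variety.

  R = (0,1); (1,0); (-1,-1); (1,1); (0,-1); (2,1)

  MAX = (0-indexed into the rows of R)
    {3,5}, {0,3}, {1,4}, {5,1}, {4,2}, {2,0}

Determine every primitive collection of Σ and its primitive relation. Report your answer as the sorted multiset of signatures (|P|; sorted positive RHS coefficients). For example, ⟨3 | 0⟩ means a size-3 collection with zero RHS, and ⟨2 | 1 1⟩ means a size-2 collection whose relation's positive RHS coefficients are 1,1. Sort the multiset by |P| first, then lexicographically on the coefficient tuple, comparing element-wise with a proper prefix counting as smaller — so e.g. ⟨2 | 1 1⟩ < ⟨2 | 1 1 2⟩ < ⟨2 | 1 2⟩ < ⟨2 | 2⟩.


Σ has 9 primitive collections:

  P = {0,4}:  v_{0} + v_{4} = 0  so sig = ⟨2 | 0⟩
  P = {2,3}:  v_{2} + v_{3} = 0  so sig = ⟨2 | 0⟩
  P = {0,1}:  v_{0} + v_{1} = v_{3}  so sig = ⟨2 | 1⟩
  P = {1,2}:  v_{1} + v_{2} = v_{4}  so sig = ⟨2 | 1⟩
  P = {1,3}:  v_{1} + v_{3} = v_{5}  so sig = ⟨2 | 1⟩
  P = {2,5}:  v_{2} + v_{5} = v_{1}  so sig = ⟨2 | 1⟩
  P = {3,4}:  v_{3} + v_{4} = v_{1}  so sig = ⟨2 | 1⟩
  P = {0,5}:  v_{0} + v_{5} = 2·v_{3}  so sig = ⟨2 | 2⟩
  P = {4,5}:  v_{4} + v_{5} = 2·v_{1}  so sig = ⟨2 | 2⟩

so the primitive-relation signature multiset is
    |P|=2: 9 collections, coeffs (), (), (1), (1), (1), (1), (1), (2), (2)


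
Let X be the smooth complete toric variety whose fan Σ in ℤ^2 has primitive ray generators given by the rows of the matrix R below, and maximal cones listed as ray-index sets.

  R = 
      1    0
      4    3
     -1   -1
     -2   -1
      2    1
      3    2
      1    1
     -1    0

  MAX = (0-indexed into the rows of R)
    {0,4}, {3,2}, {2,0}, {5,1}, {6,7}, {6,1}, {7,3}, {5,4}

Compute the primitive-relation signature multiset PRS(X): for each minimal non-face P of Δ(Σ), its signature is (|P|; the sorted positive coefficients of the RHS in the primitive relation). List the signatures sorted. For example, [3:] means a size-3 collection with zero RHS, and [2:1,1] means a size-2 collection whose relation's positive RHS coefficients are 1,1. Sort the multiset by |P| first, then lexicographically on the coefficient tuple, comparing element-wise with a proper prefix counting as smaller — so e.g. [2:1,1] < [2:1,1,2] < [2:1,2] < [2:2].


Minimal non-faces — 20 found among 8 rays, 8 max cones:

  P={0,7}:  v_{0} + v_{7} = 0  ⇒ sig = [2:]
  P={2,6}:  v_{2} + v_{6} = 0  ⇒ sig = [2:]
  P={3,4}:  v_{3} + v_{4} = 0  ⇒ sig = [2:]
  P={0,3}:  v_{0} + v_{3} = v_{2}  ⇒ sig = [2:1]
  P={0,6}:  v_{0} + v_{6} = v_{4}  ⇒ sig = [2:1]
  P={1,2}:  v_{1} + v_{2} = v_{5}  ⇒ sig = [2:1]
  P={2,4}:  v_{2} + v_{4} = v_{0}  ⇒ sig = [2:1]
  P={2,5}:  v_{2} + v_{5} = v_{4}  ⇒ sig = [2:1]
  P={2,7}:  v_{2} + v_{7} = v_{3}  ⇒ sig = [2:1]
  P={3,5}:  v_{3} + v_{5} = v_{6}  ⇒ sig = [2:1]
  P={3,6}:  v_{3} + v_{6} = v_{7}  ⇒ sig = [2:1]
  P={4,6}:  v_{4} + v_{6} = v_{5}  ⇒ sig = [2:1]
  P={4,7}:  v_{4} + v_{7} = v_{6}  ⇒ sig = [2:1]
  P={5,6}:  v_{5} + v_{6} = v_{1}  ⇒ sig = [2:1]
  P={0,1}:  v_{0} + v_{1} = v_{4} + v_{5}  ⇒ sig = [2:1,1]
  P={0,5}:  v_{0} + v_{5} = 2·v_{4}  ⇒ sig = [2:2]
  P={1,3}:  v_{1} + v_{3} = 2·v_{6}  ⇒ sig = [2:2]
  P={1,4}:  v_{1} + v_{4} = 2·v_{5}  ⇒ sig = [2:2]
  P={5,7}:  v_{5} + v_{7} = 2·v_{6}  ⇒ sig = [2:2]
  P={1,7}:  v_{1} + v_{7} = 3·v_{6}  ⇒ sig = [2:3]

so the primitive-relation signature multiset is
    |P|=2: 20 collections, coeffs (), (), (), (1), (1), (1), (1), (1), (1), (1), (1), (1), (1), (1), (1,1), (2), (2), (2), (2), (3)


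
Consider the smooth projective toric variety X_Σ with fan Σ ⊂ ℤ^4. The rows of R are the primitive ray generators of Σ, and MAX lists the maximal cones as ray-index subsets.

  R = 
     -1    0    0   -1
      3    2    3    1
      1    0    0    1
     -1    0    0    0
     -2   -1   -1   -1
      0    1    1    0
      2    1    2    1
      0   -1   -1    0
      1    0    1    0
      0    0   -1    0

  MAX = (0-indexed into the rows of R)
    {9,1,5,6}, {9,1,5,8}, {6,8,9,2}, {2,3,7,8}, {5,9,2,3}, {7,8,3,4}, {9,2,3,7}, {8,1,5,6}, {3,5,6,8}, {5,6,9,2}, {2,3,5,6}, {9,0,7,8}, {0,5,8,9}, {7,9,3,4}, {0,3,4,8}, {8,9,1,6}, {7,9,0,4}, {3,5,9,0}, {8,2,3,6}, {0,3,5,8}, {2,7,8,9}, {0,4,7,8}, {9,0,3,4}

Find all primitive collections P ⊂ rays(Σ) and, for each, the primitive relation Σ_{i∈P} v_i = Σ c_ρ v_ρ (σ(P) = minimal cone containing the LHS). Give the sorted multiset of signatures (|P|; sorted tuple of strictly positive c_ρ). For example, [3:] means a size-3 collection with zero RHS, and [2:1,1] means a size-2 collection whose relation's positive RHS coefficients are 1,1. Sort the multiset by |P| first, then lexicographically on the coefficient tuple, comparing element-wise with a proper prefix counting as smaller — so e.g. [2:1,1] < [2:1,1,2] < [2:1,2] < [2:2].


Σ has 18 primitive collections:

  {0,2}:  v_{0} + v_{2} = 0 — sig = [2:]
  {5,7}:  v_{5} + v_{7} = 0 — sig = [2:]
  {0,6}:  v_{0} + v_{6} = v_{5} + v_{8} — sig = [2:1,1]
  {1,3}:  v_{1} + v_{3} = v_{5} + v_{6} — sig = [2:1,1]
  {1,4}:  v_{1} + v_{4} = v_{5} + v_{8} — sig = [2:1,1]
  {2,4}:  v_{2} + v_{4} = v_{3} + v_{7} — sig = [2:1,1]
  {4,5}:  v_{4} + v_{5} = v_{0} + v_{3} — sig = [2:1,1]
  {4,6}:  v_{4} + v_{6} = v_{3} + v_{8} — sig = [2:1,1]
  {6,7}:  v_{6} + v_{7} = v_{2} + v_{8} — sig = [2:1,1]
  {1,7}:  v_{1} + v_{7} = v_{6} + v_{8} + v_{9} — sig = [2:1,1,1]
  {1,2}:  v_{1} + v_{2} = 2·v_{6} + v_{9} — sig = [2:1,2]
  {0,1}:  v_{0} + v_{1} = 2·v_{5} + 2·v_{8} + v_{9} — sig = [2:1,2,2]
  {3,8,9}:  v_{3} + v_{8} + v_{9} = 0 — sig = [3:]
  {0,3,7}:  v_{0} + v_{3} + v_{7} = v_{4} — sig = [3:1]
  {2,5,8}:  v_{2} + v_{5} + v_{8} = v_{6} — sig = [3:1]
  {3,6,9}:  v_{3} + v_{6} + v_{9} = v_{2} + v_{5} — sig = [3:1,1]
  {4,8,9}:  v_{4} + v_{8} + v_{9} = v_{0} + v_{7} — sig = [3:1,1]
  {5,6,8,9}:  v_{5} + v_{6} + v_{8} + v_{9} = v_{1} — sig = [4:1]

Hence PRS(X_Σ) =
{ [2:] ×2,  [2:1,1] ×7,  [2:1,1,1],  [2:1,2],  [2:1,2,2],  [3:],  [3:1] ×2,  [3:1,1] ×2,  [4:1] }


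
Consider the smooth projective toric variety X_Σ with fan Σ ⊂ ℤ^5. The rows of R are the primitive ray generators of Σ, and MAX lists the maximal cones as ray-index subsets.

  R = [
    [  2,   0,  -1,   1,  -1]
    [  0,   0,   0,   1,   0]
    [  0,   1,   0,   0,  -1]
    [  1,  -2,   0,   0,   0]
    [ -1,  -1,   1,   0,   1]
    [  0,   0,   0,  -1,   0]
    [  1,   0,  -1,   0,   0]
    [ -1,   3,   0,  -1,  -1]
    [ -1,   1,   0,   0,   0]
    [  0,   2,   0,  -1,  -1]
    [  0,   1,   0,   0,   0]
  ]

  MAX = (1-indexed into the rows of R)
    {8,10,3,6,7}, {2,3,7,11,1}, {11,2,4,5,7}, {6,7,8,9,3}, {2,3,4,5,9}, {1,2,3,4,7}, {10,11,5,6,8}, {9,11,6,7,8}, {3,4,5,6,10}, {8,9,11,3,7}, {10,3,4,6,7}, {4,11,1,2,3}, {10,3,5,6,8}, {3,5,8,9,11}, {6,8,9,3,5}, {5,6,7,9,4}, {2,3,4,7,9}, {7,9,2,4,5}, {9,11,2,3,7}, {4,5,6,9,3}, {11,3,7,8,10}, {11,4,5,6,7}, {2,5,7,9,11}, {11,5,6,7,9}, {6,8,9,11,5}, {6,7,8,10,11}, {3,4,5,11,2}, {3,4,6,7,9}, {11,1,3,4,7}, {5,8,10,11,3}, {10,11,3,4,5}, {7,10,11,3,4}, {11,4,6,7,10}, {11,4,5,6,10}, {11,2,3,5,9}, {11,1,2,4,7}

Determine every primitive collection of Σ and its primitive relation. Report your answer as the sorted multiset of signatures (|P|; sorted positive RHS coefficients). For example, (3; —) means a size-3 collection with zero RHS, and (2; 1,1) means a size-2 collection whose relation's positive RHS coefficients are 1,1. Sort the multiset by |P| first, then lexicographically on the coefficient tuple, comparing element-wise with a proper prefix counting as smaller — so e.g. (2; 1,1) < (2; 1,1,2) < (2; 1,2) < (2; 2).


Δ(Σ) — 11 vertices, 16 min non-faces:

  P = {2,6}:  v_{2} + v_{6} = 0  ⇒ sig = (2; —)
  P = {9,10}:  v_{9} + v_{10} = v_{8}  ⇒ sig = (2; 1)
  P = {2,10}:  v_{2} + v_{10} = v_{3} + v_{11}  ⇒ sig = (2; 1,1)
  P = {4,8}:  v_{4} + v_{8} = v_{3} + v_{6}  ⇒ sig = (2; 1,1)
  P = {1,5}:  v_{1} + v_{5} = v_{2} + v_{4} + v_{11}  ⇒ sig = (2; 1,1,1)
  P = {1,9}:  v_{1} + v_{9} = v_{2} + v_{3} + v_{7}  ⇒ sig = (2; 1,1,1)
  P = {2,8}:  v_{2} + v_{8} = v_{3} + v_{9} + v_{11}  ⇒ sig = (2; 1,1,1)
  P = {1,6}:  v_{1} + v_{6} = v_{3} + v_{4} + v_{7} + v_{11}  ⇒ sig = (2; 1,1,1,1)
  P = {1,8}:  v_{1} + v_{8} = 2·v_{3} + v_{7} + v_{11}  ⇒ sig = (2; 1,1,2)
  P = {1,10}:  v_{1} + v_{10} = 2·v_{3} + v_{4} + v_{7} + 2·v_{11}  ⇒ sig = (2; 1,1,2,2)
  P = {3,5,7}:  v_{3} + v_{5} + v_{7} = 0  ⇒ sig = (3; —)
  P = {4,9,11}:  v_{4} + v_{9} + v_{11} = 0  ⇒ sig = (3; —)
  P = {3,6,11}:  v_{3} + v_{6} + v_{11} = v_{10}  ⇒ sig = (3; 1)
  P = {5,7,10}:  v_{5} + v_{7} + v_{10} = v_{6} + v_{11}  ⇒ sig = (3; 1,1)
  P = {5,7,8}:  v_{5} + v_{7} + v_{8} = v_{6} + v_{9} + v_{11}  ⇒ sig = (3; 1,1,1)
  P = {2,3,4,7,11}:  v_{2} + v_{3} + v_{4} + v_{7} + v_{11} = v_{1}  ⇒ sig = (5; 1)

Signatures (|P|; sorted positive RHS coefficients), sorted:
[(2; —), (2; 1), (2; 1,1), (2; 1,1), (2; 1,1,1), (2; 1,1,1), (2; 1,1,1), (2; 1,1,1,1), (2; 1,1,2), (2; 1,1,2,2), (3; —), (3; —), (3; 1), (3; 1,1), (3; 1,1,1), (5; 1)]


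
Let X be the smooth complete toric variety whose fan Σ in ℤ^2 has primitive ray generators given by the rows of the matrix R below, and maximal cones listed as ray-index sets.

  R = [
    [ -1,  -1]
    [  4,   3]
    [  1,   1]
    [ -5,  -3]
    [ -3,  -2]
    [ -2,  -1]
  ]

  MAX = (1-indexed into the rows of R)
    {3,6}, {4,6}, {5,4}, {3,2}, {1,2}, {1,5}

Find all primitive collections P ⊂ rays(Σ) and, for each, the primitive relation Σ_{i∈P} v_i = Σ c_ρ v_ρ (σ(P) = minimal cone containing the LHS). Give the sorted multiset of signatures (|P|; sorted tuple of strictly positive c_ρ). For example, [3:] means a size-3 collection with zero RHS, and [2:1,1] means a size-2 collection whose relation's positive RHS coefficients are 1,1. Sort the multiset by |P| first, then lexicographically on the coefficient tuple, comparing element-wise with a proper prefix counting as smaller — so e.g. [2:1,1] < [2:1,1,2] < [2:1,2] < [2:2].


Δ(Σ) — 6 vertices, 9 min non-faces:

  {1,3}:  v_{1} + v_{3} = 0  so sig = [2:]
  {1,6}:  v_{1} + v_{6} = v_{5}  so sig = [2:1]
  {2,5}:  v_{2} + v_{5} = v_{3}  so sig = [2:1]
  {3,5}:  v_{3} + v_{5} = v_{6}  so sig = [2:1]
  {5,6}:  v_{5} + v_{6} = v_{4}  so sig = [2:1]
  {2,4}:  v_{2} + v_{4} = v_{3} + v_{6}  so sig = [2:1,1]
  {1,4}:  v_{1} + v_{4} = 2·v_{5}  so sig = [2:2]
  {2,6}:  v_{2} + v_{6} = 2·v_{3}  so sig = [2:2]
  {3,4}:  v_{3} + v_{4} = 2·v_{6}  so sig = [2:2]

Signatures (|P|; sorted positive RHS coefficients), sorted:
{ [2:],  [2:1] ×4,  [2:1,1],  [2:2] ×3 }


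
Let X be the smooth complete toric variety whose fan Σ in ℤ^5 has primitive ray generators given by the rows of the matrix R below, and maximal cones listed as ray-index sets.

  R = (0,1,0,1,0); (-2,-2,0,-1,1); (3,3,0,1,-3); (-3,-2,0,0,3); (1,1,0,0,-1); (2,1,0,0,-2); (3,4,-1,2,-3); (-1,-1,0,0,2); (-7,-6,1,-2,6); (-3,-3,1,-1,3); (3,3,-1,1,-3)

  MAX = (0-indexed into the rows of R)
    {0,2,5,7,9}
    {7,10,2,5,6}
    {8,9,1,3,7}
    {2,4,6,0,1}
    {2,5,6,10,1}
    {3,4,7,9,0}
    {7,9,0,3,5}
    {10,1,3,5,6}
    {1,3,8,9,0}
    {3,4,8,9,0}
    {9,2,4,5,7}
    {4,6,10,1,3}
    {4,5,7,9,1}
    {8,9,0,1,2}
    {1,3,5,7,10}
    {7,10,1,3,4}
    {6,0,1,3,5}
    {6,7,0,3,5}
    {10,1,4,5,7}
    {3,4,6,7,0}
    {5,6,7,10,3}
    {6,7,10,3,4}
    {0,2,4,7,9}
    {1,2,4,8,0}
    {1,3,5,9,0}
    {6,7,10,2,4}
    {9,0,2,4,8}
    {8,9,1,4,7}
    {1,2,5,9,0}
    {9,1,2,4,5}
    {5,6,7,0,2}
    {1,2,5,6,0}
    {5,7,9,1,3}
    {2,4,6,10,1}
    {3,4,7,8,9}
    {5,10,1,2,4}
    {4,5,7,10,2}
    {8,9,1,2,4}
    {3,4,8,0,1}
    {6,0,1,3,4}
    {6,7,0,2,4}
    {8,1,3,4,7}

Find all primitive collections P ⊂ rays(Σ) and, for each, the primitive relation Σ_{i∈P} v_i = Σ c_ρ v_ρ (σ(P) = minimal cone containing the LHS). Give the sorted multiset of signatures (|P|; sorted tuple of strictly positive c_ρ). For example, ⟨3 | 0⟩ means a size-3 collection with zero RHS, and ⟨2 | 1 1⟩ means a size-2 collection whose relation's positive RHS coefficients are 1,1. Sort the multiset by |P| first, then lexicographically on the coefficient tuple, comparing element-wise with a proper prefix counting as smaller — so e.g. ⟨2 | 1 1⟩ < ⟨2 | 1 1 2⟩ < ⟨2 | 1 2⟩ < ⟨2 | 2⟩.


Minimal non-faces — 17 found among 11 rays, 42 max cones:

  {9,10}:  v_{9} + v_{10} = 0  so sig = ⟨2 | 0⟩
  {0,10}:  v_{0} + v_{10} = v_{6}  so sig = ⟨2 | 1⟩
  {2,3}:  v_{2} + v_{3} = v_{0}  so sig = ⟨2 | 1⟩
  {6,9}:  v_{6} + v_{9} = v_{0}  so sig = ⟨2 | 1⟩
  {5,8}:  v_{5} + v_{8} = v_{1} + v_{9}  so sig = ⟨2 | 1 1⟩
  {8,10}:  v_{8} + v_{10} = v_{1} + v_{3} + v_{4}  so sig = ⟨2 | 1 1 1⟩
  {6,8}:  v_{6} + v_{8} = v_{0} + v_{1} + v_{3} + v_{4}  so sig = ⟨2 | 1 1 1 1⟩
  {1,2,7}:  v_{1} + v_{2} + v_{7} = 0  so sig = ⟨3 | 0⟩
  {3,4,5}:  v_{3} + v_{4} + v_{5} = 0  so sig = ⟨3 | 0⟩
  {0,1,7}:  v_{0} + v_{1} + v_{7} = v_{3}  so sig = ⟨3 | 1⟩
  {0,4,5}:  v_{0} + v_{4} + v_{5} = v_{2}  so sig = ⟨3 | 1⟩
  {1,6,7}:  v_{1} + v_{6} + v_{7} = v_{3} + v_{10}  so sig = ⟨3 | 1 1⟩
  {4,5,6}:  v_{4} + v_{5} + v_{6} = v_{2} + v_{10}  so sig = ⟨3 | 1 1⟩
  {2,7,8}:  v_{2} + v_{7} + v_{8} = v_{3} + v_{4} + v_{9}  so sig = ⟨3 | 1 1 1⟩
  {0,7,8}:  v_{0} + v_{7} + v_{8} = 2·v_{3} + v_{4} + v_{9}  so sig = ⟨3 | 1 1 2⟩
  {1,3,4,9}:  v_{1} + v_{3} + v_{4} + v_{9} = v_{8}  so sig = ⟨4 | 1⟩
  {0,1,4,9}:  v_{0} + v_{1} + v_{4} + v_{9} = v_{2} + v_{8}  so sig = ⟨4 | 1 1⟩

Hence PRS(X_Σ) =
    ⟨2 | 0⟩
    ⟨2 | 1⟩
    ⟨2 | 1⟩
    ⟨2 | 1⟩
    ⟨2 | 1 1⟩
    ⟨2 | 1 1 1⟩
    ⟨2 | 1 1 1 1⟩
    ⟨3 | 0⟩
    ⟨3 | 0⟩
    ⟨3 | 1⟩
    ⟨3 | 1⟩
    ⟨3 | 1 1⟩
    ⟨3 | 1 1⟩
    ⟨3 | 1 1 1⟩
    ⟨3 | 1 1 2⟩
    ⟨4 | 1⟩
    ⟨4 | 1 1⟩


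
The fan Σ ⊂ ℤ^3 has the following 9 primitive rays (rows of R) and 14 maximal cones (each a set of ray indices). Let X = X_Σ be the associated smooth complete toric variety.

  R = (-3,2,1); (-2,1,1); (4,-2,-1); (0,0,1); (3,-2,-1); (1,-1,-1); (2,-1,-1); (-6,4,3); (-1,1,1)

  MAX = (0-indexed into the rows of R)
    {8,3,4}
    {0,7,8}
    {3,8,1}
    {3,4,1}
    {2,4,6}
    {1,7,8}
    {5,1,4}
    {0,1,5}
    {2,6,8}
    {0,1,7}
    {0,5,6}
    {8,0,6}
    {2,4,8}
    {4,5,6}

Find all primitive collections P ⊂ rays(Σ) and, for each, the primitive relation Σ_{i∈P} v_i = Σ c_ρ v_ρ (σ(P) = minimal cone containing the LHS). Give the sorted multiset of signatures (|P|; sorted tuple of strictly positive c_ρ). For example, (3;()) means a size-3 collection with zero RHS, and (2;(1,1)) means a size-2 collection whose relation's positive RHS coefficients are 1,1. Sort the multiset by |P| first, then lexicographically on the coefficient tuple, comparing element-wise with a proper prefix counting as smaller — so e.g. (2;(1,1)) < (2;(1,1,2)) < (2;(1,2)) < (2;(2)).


Σ has 18 primitive collections:

  P={0,4}:  v_{0} + v_{4} = 0  so sig = (2;())
  P={1,6}:  v_{1} + v_{6} = 0  so sig = (2;())
  P={5,8}:  v_{5} + v_{8} = 0  so sig = (2;())
  P={0,2}:  v_{0} + v_{2} = v_{6} + v_{8}  so sig = (2;(1,1))
  P={0,3}:  v_{0} + v_{3} = v_{1} + v_{8}  so sig = (2;(1,1))
  P={1,2}:  v_{1} + v_{2} = v_{4} + v_{8}  so sig = (2;(1,1))
  P={2,5}:  v_{2} + v_{5} = v_{4} + v_{6}  so sig = (2;(1,1))
  P={3,5}:  v_{3} + v_{5} = v_{1} + v_{4}  so sig = (2;(1,1))
  P={3,6}:  v_{3} + v_{6} = v_{4} + v_{8}  so sig = (2;(1,1))
  P={4,7}:  v_{4} + v_{7} = v_{1} + v_{8}  so sig = (2;(1,1))
  P={5,7}:  v_{5} + v_{7} = v_{0} + v_{1}  so sig = (2;(1,1))
  P={6,7}:  v_{6} + v_{7} = v_{0} + v_{8}  so sig = (2;(1,1))
  P={2,7}:  v_{2} + v_{7} = 2·v_{8}  so sig = (2;(2))
  P={2,3}:  v_{2} + v_{3} = 2·v_{4} + 2·v_{8}  so sig = (2;(2,2))
  P={3,7}:  v_{3} + v_{7} = 2·v_{1} + 2·v_{8}  so sig = (2;(2,2))
  P={0,1,8}:  v_{0} + v_{1} + v_{8} = v_{7}  so sig = (3;(1))
  P={1,4,8}:  v_{1} + v_{4} + v_{8} = v_{3}  so sig = (3;(1))
  P={4,6,8}:  v_{4} + v_{6} + v_{8} = v_{2}  so sig = (3;(1))

Sorted signature multiset PRS(X):
[(2;()), (2;()), (2;()), (2;(1,1)), (2;(1,1)), (2;(1,1)), (2;(1,1)), (2;(1,1)), (2;(1,1)), (2;(1,1)), (2;(1,1)), (2;(1,1)), (2;(2)), (2;(2,2)), (2;(2,2)), (3;(1)), (3;(1)), (3;(1))]


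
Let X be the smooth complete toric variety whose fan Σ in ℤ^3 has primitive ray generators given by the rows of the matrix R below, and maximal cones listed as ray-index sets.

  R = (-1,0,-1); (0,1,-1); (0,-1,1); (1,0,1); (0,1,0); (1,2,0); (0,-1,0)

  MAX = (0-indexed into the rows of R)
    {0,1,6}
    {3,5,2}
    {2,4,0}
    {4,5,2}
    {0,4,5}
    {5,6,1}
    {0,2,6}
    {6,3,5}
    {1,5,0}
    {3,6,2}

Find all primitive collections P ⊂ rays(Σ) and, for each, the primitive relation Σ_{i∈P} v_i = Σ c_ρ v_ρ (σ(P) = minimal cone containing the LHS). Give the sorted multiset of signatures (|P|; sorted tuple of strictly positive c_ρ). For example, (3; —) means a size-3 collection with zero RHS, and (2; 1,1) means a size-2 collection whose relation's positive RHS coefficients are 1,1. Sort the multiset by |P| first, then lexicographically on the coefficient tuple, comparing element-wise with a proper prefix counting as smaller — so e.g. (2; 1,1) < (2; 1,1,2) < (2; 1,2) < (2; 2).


9 collections generate NE(X_Σ); each relation:

  • {0,3}:  v_{0} + v_{3} = 0  →  sig = (2; —)
  • {1,2}:  v_{1} + v_{2} = 0  →  sig = (2; —)
  • {4,6}:  v_{4} + v_{6} = 0  →  sig = (2; —)
  • {1,3}:  v_{1} + v_{3} = v_{5} + v_{6}  →  sig = (2; 1,1)
  • {1,4}:  v_{1} + v_{4} = v_{0} + v_{5}  →  sig = (2; 1,1)
  • {3,4}:  v_{3} + v_{4} = v_{2} + v_{5}  →  sig = (2; 1,1)
  • {0,2,5}:  v_{0} + v_{2} + v_{5} = v_{4}  →  sig = (3; 1)
  • {0,5,6}:  v_{0} + v_{5} + v_{6} = v_{1}  →  sig = (3; 1)
  • {2,5,6}:  v_{2} + v_{5} + v_{6} = v_{3}  →  sig = (3; 1)

so the primitive-relation signature multiset is
    (2; —)
    (2; —)
    (2; —)
    (2; 1,1)
    (2; 1,1)
    (2; 1,1)
    (3; 1)
    (3; 1)
    (3; 1)


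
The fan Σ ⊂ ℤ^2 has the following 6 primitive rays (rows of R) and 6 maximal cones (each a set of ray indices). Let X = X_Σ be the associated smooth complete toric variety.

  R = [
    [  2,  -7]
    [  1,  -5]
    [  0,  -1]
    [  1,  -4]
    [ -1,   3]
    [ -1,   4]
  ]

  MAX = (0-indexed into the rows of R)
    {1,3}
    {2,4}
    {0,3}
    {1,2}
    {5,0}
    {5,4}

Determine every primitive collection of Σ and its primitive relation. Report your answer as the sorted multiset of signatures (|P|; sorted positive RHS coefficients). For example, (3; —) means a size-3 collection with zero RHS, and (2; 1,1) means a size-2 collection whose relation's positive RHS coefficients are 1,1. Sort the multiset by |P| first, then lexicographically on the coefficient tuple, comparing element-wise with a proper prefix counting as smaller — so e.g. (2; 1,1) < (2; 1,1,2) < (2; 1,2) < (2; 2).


9 collections generate NE(X_Σ); each relation:

  • {3,5}:  v_{3} + v_{5} = 0 — sig = (2; —)
  • {0,4}:  v_{0} + v_{4} = v_{3} — sig = (2; 1)
  • {1,5}:  v_{1} + v_{5} = v_{2} — sig = (2; 1)
  • {2,3}:  v_{2} + v_{3} = v_{1} — sig = (2; 1)
  • {2,5}:  v_{2} + v_{5} = v_{4} — sig = (2; 1)
  • {3,4}:  v_{3} + v_{4} = v_{2} — sig = (2; 1)
  • {0,2}:  v_{0} + v_{2} = 2·v_{3} — sig = (2; 2)
  • {1,4}:  v_{1} + v_{4} = 2·v_{2} — sig = (2; 2)
  • {0,1}:  v_{0} + v_{1} = 3·v_{3} — sig = (2; 3)

Hence PRS(X_Σ) =
    (2; —)
    (2; 1)
    (2; 1)
    (2; 1)
    (2; 1)
    (2; 1)
    (2; 2)
    (2; 2)
    (2; 3)


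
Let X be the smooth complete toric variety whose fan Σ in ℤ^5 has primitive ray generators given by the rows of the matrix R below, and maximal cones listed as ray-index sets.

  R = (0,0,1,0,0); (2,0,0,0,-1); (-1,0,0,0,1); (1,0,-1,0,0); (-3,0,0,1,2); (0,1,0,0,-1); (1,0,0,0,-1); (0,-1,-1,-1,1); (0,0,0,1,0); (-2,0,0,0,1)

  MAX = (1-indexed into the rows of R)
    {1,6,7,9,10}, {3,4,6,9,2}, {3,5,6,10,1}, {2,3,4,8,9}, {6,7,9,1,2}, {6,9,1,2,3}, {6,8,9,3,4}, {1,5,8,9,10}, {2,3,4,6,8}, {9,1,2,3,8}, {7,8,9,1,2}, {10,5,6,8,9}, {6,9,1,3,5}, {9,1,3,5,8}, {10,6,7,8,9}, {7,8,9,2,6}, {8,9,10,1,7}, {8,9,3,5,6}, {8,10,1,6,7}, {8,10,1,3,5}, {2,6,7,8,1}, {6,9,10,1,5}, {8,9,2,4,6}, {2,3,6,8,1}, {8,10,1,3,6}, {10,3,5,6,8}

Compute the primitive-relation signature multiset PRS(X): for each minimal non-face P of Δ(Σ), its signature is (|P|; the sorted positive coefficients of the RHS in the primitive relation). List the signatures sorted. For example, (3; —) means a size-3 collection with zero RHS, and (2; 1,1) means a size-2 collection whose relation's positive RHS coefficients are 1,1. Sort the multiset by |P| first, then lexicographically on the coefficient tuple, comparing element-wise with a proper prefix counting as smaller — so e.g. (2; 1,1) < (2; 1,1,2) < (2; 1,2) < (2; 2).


Σ has 12 primitive collections:

  {2,10}:  v_{2} + v_{10} = 0  ⟹  sig = (2; —)
  {3,7}:  v_{3} + v_{7} = 0  ⟹  sig = (2; —)
  {1,4}:  v_{1} + v_{4} = v_{2} + v_{3}  ⟹  sig = (2; 1,1)
  {2,5}:  v_{2} + v_{5} = v_{3} + v_{9}  ⟹  sig = (2; 1,1)
  {5,7}:  v_{5} + v_{7} = v_{9} + v_{10}  ⟹  sig = (2; 1,1)
  {4,7}:  v_{4} + v_{7} = v_{2} + v_{6} + v_{8} + v_{9}  ⟹  sig = (2; 1,1,1,1)
  {4,10}:  v_{4} + v_{10} = v_{3} + v_{6} + v_{8} + v_{9}  ⟹  sig = (2; 1,1,1,1)
  {4,5}:  v_{4} + v_{5} = 2·v_{3} + v_{6} + v_{8} + 2·v_{9}  ⟹  sig = (2; 1,1,2,2)
  {3,9,10}:  v_{3} + v_{9} + v_{10} = v_{5}  ⟹  sig = (3; 1)
  {1,6,8,9}:  v_{1} + v_{6} + v_{8} + v_{9} = 0  ⟹  sig = (4; —)
  {1,5,6,8}:  v_{1} + v_{5} + v_{6} + v_{8} = v_{3} + v_{10}  ⟹  sig = (4; 1,1)
  {2,3,6,8,9}:  v_{2} + v_{3} + v_{6} + v_{8} + v_{9} = v_{4}  ⟹  sig = (5; 1)

Sorted signature multiset PRS(X):
{ (2; —) ×2,  (2; 1,1) ×3,  (2; 1,1,1,1) ×2,  (2; 1,1,2,2),  (3; 1),  (4; —),  (4; 1,1),  (5; 1) }


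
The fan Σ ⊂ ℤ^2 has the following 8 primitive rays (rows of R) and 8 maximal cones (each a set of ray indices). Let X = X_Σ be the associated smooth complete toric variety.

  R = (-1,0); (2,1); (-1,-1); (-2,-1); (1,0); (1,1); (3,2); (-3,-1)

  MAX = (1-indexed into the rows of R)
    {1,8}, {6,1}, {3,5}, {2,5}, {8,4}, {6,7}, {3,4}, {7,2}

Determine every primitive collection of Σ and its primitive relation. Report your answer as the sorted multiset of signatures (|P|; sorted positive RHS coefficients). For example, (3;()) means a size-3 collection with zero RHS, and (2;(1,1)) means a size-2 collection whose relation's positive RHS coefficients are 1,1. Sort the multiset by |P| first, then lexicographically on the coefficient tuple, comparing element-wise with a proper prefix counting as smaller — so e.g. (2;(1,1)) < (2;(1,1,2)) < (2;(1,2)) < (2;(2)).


Minimal non-faces — 20 found among 8 rays, 8 max cones:

  {1,5}:  v_{1} + v_{5} = 0  ⇒ sig = (2;())
  {2,4}:  v_{2} + v_{4} = 0  ⇒ sig = (2;())
  {3,6}:  v_{3} + v_{6} = 0  ⇒ sig = (2;())
  {1,2}:  v_{1} + v_{2} = v_{6}  ⇒ sig = (2;(1))
  {1,3}:  v_{1} + v_{3} = v_{4}  ⇒ sig = (2;(1))
  {1,4}:  v_{1} + v_{4} = v_{8}  ⇒ sig = (2;(1))
  {2,3}:  v_{2} + v_{3} = v_{5}  ⇒ sig = (2;(1))
  {2,6}:  v_{2} + v_{6} = v_{7}  ⇒ sig = (2;(1))
  {2,8}:  v_{2} + v_{8} = v_{1}  ⇒ sig = (2;(1))
  {3,7}:  v_{3} + v_{7} = v_{2}  ⇒ sig = (2;(1))
  {4,5}:  v_{4} + v_{5} = v_{3}  ⇒ sig = (2;(1))
  {4,6}:  v_{4} + v_{6} = v_{1}  ⇒ sig = (2;(1))
  {4,7}:  v_{4} + v_{7} = v_{6}  ⇒ sig = (2;(1))
  {5,6}:  v_{5} + v_{6} = v_{2}  ⇒ sig = (2;(1))
  {5,8}:  v_{5} + v_{8} = v_{4}  ⇒ sig = (2;(1))
  {7,8}:  v_{7} + v_{8} = v_{1} + v_{6}  ⇒ sig = (2;(1,1))
  {1,7}:  v_{1} + v_{7} = 2·v_{6}  ⇒ sig = (2;(2))
  {3,8}:  v_{3} + v_{8} = 2·v_{4}  ⇒ sig = (2;(2))
  {5,7}:  v_{5} + v_{7} = 2·v_{2}  ⇒ sig = (2;(2))
  {6,8}:  v_{6} + v_{8} = 2·v_{1}  ⇒ sig = (2;(2))

Hence PRS(X_Σ) =
    (2;())
    (2;())
    (2;())
    (2;(1))
    (2;(1))
    (2;(1))
    (2;(1))
    (2;(1))
    (2;(1))
    (2;(1))
    (2;(1))
    (2;(1))
    (2;(1))
    (2;(1))
    (2;(1))
    (2;(1,1))
    (2;(2))
    (2;(2))
    (2;(2))
    (2;(2))
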